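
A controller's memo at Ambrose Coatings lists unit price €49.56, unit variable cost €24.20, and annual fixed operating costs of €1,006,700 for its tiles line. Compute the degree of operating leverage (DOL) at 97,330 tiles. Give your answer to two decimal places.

At 97,330 units, contribution = 97,330 × €25.36 = €2,468,288.80.
Subtracting fixed costs: EBIT = €2,468,288.80 − €1,006,700 = €1,461,588.80.
So DOL = total CM / EBIT = €2,468,288.80 / €1,461,588.80 = 1.6888.

1.69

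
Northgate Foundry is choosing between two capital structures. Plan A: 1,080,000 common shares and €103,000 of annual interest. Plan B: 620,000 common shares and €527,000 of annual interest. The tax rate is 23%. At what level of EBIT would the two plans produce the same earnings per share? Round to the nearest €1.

Set EPS_A = EPS_B: (EBIT − €103,000)(1 − 0.23) ÷ 1,080,000 = (EBIT − €527,000)(1 − 0.23) ÷ 620,000.
The (1 − t) factor cancels: (EBIT − 103,000) × 620,000 = (EBIT − 527,000) × 1,080,000.
EBIT × (1,080,000 − 620,000) = 527,000 × 1,080,000 − 103,000 × 620,000 = 505,300,000,000, so EBIT = 505,300,000,000 ÷ 460,000 = 1,098,478.26.

€1,098,478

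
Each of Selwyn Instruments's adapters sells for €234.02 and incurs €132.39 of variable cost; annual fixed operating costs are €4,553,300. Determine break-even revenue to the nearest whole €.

€10,484,732

CM per unit = €234.02 − €132.39 = €101.63; CM ratio = €101.63 / €234.02 = 0.4343.
Break-even sales = FC ÷ CM ratio = €4,553,300 × €234.02 / €101.63 = €10,484,732.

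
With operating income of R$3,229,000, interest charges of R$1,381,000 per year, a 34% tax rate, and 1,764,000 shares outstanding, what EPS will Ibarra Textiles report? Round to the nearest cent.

R$0.69

Interest = R$1,381,000.00, so EBT = R$3,229,000 − R$1,381,000.00 = R$1,848,000.00.
Net income = R$1,848,000.00 × (1 − 0.34) = R$1,219,680.00.
Per share: R$1,219,680.00 / 1,764,000 shares = R$0.69.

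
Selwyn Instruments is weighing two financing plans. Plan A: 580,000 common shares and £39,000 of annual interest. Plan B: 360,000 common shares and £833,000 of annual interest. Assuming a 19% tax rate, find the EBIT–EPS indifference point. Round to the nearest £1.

£2,132,273

At indifference, (EBIT − 39,000)(1 − t)/580,000 = (EBIT − 833,000)(1 − t)/360,000.
The (1 − t) factor cancels: (EBIT − 39,000) × 360,000 = (EBIT − 833,000) × 580,000.
EBIT × (580,000 − 360,000) = 833,000 × 580,000 − 39,000 × 360,000 = 469,100,000,000, so EBIT = 469,100,000,000 ÷ 220,000 = 2,132,272.73.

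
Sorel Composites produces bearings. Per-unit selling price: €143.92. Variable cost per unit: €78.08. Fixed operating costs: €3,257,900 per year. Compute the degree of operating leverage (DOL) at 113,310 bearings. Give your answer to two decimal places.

Contribution at this volume is 113,310 × €65.84 = €7,460,330.40.
Subtracting fixed costs: EBIT = €7,460,330.40 − €3,257,900 = €4,202,430.40.
DOL = contribution ÷ EBIT = €7,460,330.40 ÷ €4,202,430.40 = 1.7752.

1.78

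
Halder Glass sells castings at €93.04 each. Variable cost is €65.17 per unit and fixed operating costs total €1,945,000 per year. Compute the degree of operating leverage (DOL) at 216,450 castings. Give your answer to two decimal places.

At 216,450 units, contribution = 216,450 × €27.87 = €6,032,461.50.
Operating income = contribution − fixed costs = €6,032,461.50 − €1,945,000 = €4,087,461.50.
Degree of operating leverage = €6,032,461.50 / €4,087,461.50 = 1.4758.

1.48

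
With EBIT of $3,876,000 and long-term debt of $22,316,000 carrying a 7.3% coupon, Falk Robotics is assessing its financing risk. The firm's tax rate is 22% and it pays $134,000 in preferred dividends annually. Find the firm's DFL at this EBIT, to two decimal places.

1.87

Annual interest charges come to $1,629,068.00.
Pre-tax preferred-dividend burden = $134,000 ÷ (1 − 0.22) = $171,794.87.
DFL = EBIT ÷ [EBIT − I − D_p/(1−t)] = $3,876,000 ÷ [$3,876,000 − $1,629,068.00 − $171,794.87] = $3,876,000 ÷ $2,075,137.13 = 1.8678.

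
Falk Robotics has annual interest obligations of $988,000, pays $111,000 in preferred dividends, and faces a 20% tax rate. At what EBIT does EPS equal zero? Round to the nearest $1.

$1,126,750

Preferred dividends are paid after tax, so their pre-tax equivalent is $111,000 ÷ (1 − 0.20) = $138,750.00.
EPS = 0 when EBIT covers interest plus the pre-tax preferred burden: $988,000 + $138,750.00 = $1,126,750.00.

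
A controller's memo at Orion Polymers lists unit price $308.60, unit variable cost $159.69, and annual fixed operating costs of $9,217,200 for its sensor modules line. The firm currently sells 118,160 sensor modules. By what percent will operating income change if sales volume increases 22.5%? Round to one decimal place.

Contribution at this volume is 118,160 × $148.91 = $17,595,205.60.
Operating income = contribution − fixed costs = $17,595,205.60 − $9,217,200 = $8,378,005.60.
Degree of operating leverage = $17,595,205.60 / $8,378,005.60 = 2.1002.
%ΔEBIT = DOL × %ΔSales = 2.1002 × +22.5% = +47.3%.

+47.3%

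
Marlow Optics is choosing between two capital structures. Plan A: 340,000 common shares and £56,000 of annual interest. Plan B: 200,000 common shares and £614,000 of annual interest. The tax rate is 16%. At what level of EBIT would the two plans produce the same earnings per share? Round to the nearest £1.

£1,411,143

At indifference, (EBIT − 56,000)(1 − t)/340,000 = (EBIT − 614,000)(1 − t)/200,000.
Cancelling (1 − t) and cross-multiplying: 200,000·(EBIT − 56,000) = 340,000·(EBIT − 614,000).
EBIT × (340,000 − 200,000) = 614,000 × 340,000 − 56,000 × 200,000 = 197,560,000,000, so EBIT = 197,560,000,000 ÷ 140,000 = 1,411,142.86.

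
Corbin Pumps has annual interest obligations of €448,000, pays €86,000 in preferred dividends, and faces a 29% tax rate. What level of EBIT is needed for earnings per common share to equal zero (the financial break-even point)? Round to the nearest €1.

Preferred dividends are paid after tax, so their pre-tax equivalent is €86,000 ÷ (1 − 0.29) = €121,126.76.
Financial break-even EBIT = interest + D_p ÷ (1 − t) = €448,000 + €121,126.76 = €569,126.76.

€569,127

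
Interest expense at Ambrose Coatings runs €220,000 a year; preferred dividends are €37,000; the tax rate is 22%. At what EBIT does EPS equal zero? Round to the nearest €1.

Preferred dividends are paid after tax, so their pre-tax equivalent is €37,000 ÷ (1 − 0.22) = €47,435.90.
EPS = 0 when EBIT covers interest plus the pre-tax preferred burden: €220,000 + €47,435.90 = €267,435.90.

€267,436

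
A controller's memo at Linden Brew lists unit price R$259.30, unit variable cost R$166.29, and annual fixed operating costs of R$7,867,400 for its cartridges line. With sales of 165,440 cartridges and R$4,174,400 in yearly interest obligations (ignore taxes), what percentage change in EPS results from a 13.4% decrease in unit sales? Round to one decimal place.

Total contribution margin = 165,440 × R$93.01 = R$15,387,574.40.
Operating income = contribution − fixed costs = R$15,387,574.40 − R$7,867,400 = R$7,520,174.40.
Interest = R$4,174,400.00, so EBIT − I = R$3,345,774.40.
DCL = total CM / (EBIT − I) = R$15,387,574.40 / R$3,345,774.40 = 4.5991.
EPS therefore changes by 4.5991 × (-13.4%) = -61.6%.

-61.6%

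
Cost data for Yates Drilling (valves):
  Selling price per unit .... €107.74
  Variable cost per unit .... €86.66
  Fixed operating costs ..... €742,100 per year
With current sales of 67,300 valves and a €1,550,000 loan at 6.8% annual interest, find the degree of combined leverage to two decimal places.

2.48

Contribution at this volume is 67,300 × €21.08 = €1,418,684.00.
Subtracting fixed costs: EBIT = €1,418,684.00 − €742,100 = €676,584.00. Interest = €105,400.00.
DOL = €1,418,684.00 ÷ €676,584.00 = 2.0968; DFL = €676,584.00 ÷ €571,184.00 = 1.1845.
DCL = DOL × DFL = 2.0968 × 1.1845 = 2.4837.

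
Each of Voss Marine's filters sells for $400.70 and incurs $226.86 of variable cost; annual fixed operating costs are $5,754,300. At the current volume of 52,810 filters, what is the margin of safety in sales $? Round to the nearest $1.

Contribution margin per unit = $400.70 − $226.86 = $173.84. Break-even units = $5,754,300 ÷ $173.84 = 33,101.13; break-even revenue = 33,101.13 × $400.70 = $13,263,621.78.
Current sales = 52,810 × $400.70 = $21,160,967.00.
Margin of safety = $21,160,967.00 − $13,263,621.78 = $7,897,345.

$7,897,345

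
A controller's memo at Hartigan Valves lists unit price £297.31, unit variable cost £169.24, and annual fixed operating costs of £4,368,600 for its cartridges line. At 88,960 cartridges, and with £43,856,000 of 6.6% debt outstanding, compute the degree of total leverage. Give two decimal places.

2.76

Contribution at this volume is 88,960 × £128.07 = £11,393,107.20.
EBIT = £11,393,107.20 − £4,368,600 = £7,024,507.20. Interest = £2,894,496.00.
DOL = £11,393,107.20 ÷ £7,024,507.20 = 1.6219; DFL = £7,024,507.20 ÷ £4,130,011.20 = 1.7008.
DCL = DOL × DFL = 1.6219 × 1.7008 = 2.7585.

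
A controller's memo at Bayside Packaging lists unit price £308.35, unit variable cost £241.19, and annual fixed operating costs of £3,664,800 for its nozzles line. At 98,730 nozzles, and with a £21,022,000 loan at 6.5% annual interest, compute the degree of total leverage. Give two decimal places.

4.15

Contribution at this volume is 98,730 × £67.16 = £6,630,706.80.
EBIT = £6,630,706.80 − £3,664,800 = £2,965,906.80. Interest = £1,366,430.00, so EBIT − I = £1,599,476.80.
Degree of total leverage = total CM / (EBIT − interest) = £6,630,706.80 / £1,599,476.80 = 4.1455.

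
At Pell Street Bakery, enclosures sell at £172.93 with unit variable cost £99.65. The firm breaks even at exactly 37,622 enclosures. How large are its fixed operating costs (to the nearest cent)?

Each unit contributes £172.93 − £99.65 = £73.28.
Fixed costs = break-even units × CM = 37,622 × £73.28 = £2,756,940.16.

£2,756,940.16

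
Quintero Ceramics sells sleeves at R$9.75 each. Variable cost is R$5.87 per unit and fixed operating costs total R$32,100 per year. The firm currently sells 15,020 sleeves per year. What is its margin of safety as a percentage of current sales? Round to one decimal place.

Each unit contributes R$9.75 − R$5.87 = R$3.88. Break-even units = R$32,100 ÷ R$3.88 = 8,273.20; break-even revenue = 8,273.20 × R$9.75 = R$80,663.66.
Current sales = 15,020 × R$9.75 = R$146,445.00.
Margin of safety = (R$146,445.00 − R$80,663.66) ÷ R$146,445.00 = 44.9%.

44.9%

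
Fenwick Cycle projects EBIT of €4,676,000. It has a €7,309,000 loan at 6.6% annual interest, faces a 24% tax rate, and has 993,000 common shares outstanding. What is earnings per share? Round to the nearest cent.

€3.21

Interest = €482,394.00, so EBT = €4,676,000 − €482,394.00 = €4,193,606.00.
Net income = €4,193,606.00 × (1 − 0.24) = €3,187,140.56.
Per share: €3,187,140.56 / 993,000 shares = €3.21.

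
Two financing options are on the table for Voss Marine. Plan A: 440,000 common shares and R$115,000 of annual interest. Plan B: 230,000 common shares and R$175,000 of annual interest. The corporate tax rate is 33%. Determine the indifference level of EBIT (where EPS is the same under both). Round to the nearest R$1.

R$240,714

Set EPS_A = EPS_B: (EBIT − R$115,000)(1 − 0.33) ÷ 440,000 = (EBIT − R$175,000)(1 − 0.33) ÷ 230,000.
Cancelling (1 − t) and cross-multiplying: 230,000·(EBIT − 115,000) = 440,000·(EBIT − 175,000).
EBIT × (440,000 − 230,000) = 175,000 × 440,000 − 115,000 × 230,000 = 50,550,000,000, so EBIT = 50,550,000,000 ÷ 210,000 = 240,714.29.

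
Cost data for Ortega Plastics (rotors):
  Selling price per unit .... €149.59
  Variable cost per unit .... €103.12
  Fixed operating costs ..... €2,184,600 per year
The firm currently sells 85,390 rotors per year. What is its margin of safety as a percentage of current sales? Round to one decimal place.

44.9%

Each unit contributes €149.59 − €103.12 = €46.47. Break-even units = €2,184,600 ÷ €46.47 = 47,010.97; break-even revenue = 47,010.97 × €149.59 = €7,032,371.72.
Current sales = 85,390 × €149.59 = €12,773,490.10.
Margin of safety = (€12,773,490.10 − €7,032,371.72) ÷ €12,773,490.10 = 44.9%.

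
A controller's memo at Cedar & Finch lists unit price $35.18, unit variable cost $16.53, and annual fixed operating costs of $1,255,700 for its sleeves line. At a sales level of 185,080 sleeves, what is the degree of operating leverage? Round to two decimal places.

At 185,080 units, contribution = 185,080 × $18.65 = $3,451,742.00.
EBIT = $3,451,742.00 − $1,255,700 = $2,196,042.00.
DOL = contribution ÷ EBIT = $3,451,742.00 ÷ $2,196,042.00 = 1.5718.

1.57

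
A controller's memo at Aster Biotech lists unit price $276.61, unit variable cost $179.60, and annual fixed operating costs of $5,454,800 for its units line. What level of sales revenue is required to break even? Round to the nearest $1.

$15,553,574

Contribution margin per unit = $276.61 − $179.60 = $97.01, a CM ratio of $97.01 ÷ $276.61 = 0.3507.
Break-even sales = FC ÷ CM ratio = $5,454,800 × $276.61 / $97.01 = $15,553,574.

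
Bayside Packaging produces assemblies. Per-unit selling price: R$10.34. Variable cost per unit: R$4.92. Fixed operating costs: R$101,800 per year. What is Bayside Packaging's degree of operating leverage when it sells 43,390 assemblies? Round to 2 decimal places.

1.76

At 43,390 units, contribution = 43,390 × R$5.42 = R$235,173.80.
EBIT = R$235,173.80 − R$101,800 = R$133,373.80.
So DOL = total CM / EBIT = R$235,173.80 / R$133,373.80 = 1.7633.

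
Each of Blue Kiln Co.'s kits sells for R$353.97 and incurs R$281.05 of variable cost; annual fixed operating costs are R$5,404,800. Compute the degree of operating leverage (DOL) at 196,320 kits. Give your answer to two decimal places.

At 196,320 units, contribution = 196,320 × R$72.92 = R$14,315,654.40.
Operating income = contribution − fixed costs = R$14,315,654.40 − R$5,404,800 = R$8,910,854.40.
DOL = contribution ÷ EBIT = R$14,315,654.40 ÷ R$8,910,854.40 = 1.6065.

1.61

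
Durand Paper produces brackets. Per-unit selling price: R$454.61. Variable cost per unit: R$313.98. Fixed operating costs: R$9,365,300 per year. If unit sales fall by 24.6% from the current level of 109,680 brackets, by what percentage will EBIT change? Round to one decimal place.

At 109,680 units, contribution = 109,680 × R$140.63 = R$15,424,298.40.
EBIT = R$15,424,298.40 − R$9,365,300 = R$6,058,998.40.
Degree of operating leverage = R$15,424,298.40 / R$6,058,998.40 = 2.5457.
Operating income changes by 2.5457 × -24.6% = -62.6%.

-62.6%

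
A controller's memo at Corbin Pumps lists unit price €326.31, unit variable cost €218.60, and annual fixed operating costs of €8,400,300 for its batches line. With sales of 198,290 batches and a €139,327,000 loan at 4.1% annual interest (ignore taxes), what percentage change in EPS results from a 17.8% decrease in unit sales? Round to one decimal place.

-52.5%

Contribution at this volume is 198,290 × €107.71 = €21,357,815.90.
Operating income = contribution − fixed costs = €21,357,815.90 − €8,400,300 = €12,957,515.90.
Interest = €5,712,407.00, so EBIT − I = €7,245,108.90.
DCL = total CM / (EBIT − I) = €21,357,815.90 / €7,245,108.90 = 2.9479.
%ΔEPS = DCL × %ΔSales = 2.9479 × -17.8% = -52.5%.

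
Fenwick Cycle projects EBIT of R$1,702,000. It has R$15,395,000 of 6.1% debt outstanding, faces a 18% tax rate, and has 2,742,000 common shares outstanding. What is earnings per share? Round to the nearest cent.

Interest = R$939,095.00, so EBT = R$1,702,000 − R$939,095.00 = R$762,905.00.
After tax at 18%: net income = R$762,905.00 × 0.82 = R$625,582.10.
EPS = R$625,582.10 ÷ 2,742,000 = R$0.23.

R$0.23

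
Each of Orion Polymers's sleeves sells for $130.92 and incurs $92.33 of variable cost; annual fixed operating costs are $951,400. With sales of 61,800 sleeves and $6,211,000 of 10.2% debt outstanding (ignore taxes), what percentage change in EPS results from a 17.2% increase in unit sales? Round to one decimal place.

Total contribution margin = 61,800 × $38.59 = $2,384,862.00.
Subtracting fixed costs: EBIT = $2,384,862.00 − $951,400 = $1,433,462.00.
After interest of $633,522.00, pre-tax earnings = $799,940.00.
DCL = total CM / (EBIT − I) = $2,384,862.00 / $799,940.00 = 2.9813.
%ΔEPS = DCL × %ΔSales = 2.9813 × +17.2% = +51.3%.

+51.3%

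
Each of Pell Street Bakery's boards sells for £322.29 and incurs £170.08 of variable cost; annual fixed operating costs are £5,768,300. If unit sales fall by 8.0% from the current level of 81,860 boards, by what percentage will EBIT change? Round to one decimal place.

-14.9%

Total contribution margin = 81,860 × £152.21 = £12,459,910.60.
Operating income = contribution − fixed costs = £12,459,910.60 − £5,768,300 = £6,691,610.60.
DOL = contribution ÷ EBIT = £12,459,910.60 ÷ £6,691,610.60 = 1.8620.
%ΔEBIT = DOL × %ΔSales = 1.8620 × -8.0% = -14.9%.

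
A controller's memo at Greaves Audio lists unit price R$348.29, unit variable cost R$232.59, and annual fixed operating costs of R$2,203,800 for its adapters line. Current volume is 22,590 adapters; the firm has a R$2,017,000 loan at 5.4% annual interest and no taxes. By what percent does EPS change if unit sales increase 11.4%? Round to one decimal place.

+99.0%

Contribution at this volume is 22,590 × R$115.70 = R$2,613,663.00.
Subtracting fixed costs: EBIT = R$2,613,663.00 − R$2,203,800 = R$409,863.00.
After interest of R$108,918.00, pre-tax earnings = R$300,945.00.
DCL = total CM / (EBIT − I) = R$2,613,663.00 / R$300,945.00 = 8.6849.
EPS therefore changes by 8.6849 × (+11.4%) = +99.0%.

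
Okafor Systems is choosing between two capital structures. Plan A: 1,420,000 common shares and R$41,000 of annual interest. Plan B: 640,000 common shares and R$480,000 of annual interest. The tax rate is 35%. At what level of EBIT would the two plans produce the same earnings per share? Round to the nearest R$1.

R$840,205

At indifference, (EBIT − 41,000)(1 − t)/1,420,000 = (EBIT − 480,000)(1 − t)/640,000.
Cancelling (1 − t) and cross-multiplying: 640,000·(EBIT − 41,000) = 1,420,000·(EBIT − 480,000).
Solving, EBIT = (480,000·1,420,000 − 41,000·640,000) / (1,420,000 − 640,000) = 655,360,000,000 / 780,000 = 840,205.13.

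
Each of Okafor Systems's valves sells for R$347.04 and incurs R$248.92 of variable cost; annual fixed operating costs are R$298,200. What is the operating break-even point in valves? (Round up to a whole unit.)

3,040 valves

Each unit contributes R$347.04 − R$248.92 = R$98.12.
Break-even Q = R$298,200 / R$98.12 = 3,039.14 → 3,040 valves.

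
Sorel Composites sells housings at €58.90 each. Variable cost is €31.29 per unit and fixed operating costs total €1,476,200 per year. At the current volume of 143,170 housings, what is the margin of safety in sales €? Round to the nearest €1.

€5,283,558

Unit CM = price − variable cost = €58.90 − €31.29 = €27.61. Break-even units = €1,476,200 ÷ €27.61 = 53,466.14; break-even revenue = 53,466.14 × €58.90 = €3,149,155.38.
Actual sales revenue = 143,170 × €58.90 = €8,432,713.00.
Margin of safety = €8,432,713.00 − €3,149,155.38 = €5,283,558.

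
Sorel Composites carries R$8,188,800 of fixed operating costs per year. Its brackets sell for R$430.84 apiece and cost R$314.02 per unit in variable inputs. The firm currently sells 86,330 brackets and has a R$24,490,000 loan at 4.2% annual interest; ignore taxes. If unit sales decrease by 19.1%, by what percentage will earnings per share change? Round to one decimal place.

At 86,330 units, contribution = 86,330 × R$116.82 = R$10,085,070.60.
EBIT = R$10,085,070.60 − R$8,188,800 = R$1,896,270.60.
After interest of R$1,028,580.00, pre-tax earnings = R$867,690.60.
DCL = total CM / (EBIT − I) = R$10,085,070.60 / R$867,690.60 = 11.6229.
%ΔEPS = DCL × %ΔSales = 11.6229 × -19.1% = -222.0%.

-222.0%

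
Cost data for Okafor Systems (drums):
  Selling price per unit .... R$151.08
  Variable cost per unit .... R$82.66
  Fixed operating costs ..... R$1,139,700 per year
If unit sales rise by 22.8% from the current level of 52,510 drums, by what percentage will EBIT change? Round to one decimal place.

Total contribution margin = 52,510 × R$68.42 = R$3,592,734.20.
Subtracting fixed costs: EBIT = R$3,592,734.20 − R$1,139,700 = R$2,453,034.20.
DOL = contribution ÷ EBIT = R$3,592,734.20 ÷ R$2,453,034.20 = 1.4646.
So EBIT moves 1.4646 × (+22.8%) = +33.4%.

+33.4%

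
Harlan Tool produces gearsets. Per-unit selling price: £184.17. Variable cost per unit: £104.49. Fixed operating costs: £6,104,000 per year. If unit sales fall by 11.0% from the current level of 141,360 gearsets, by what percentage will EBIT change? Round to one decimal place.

Total contribution margin = 141,360 × £79.68 = £11,263,564.80.
EBIT = £11,263,564.80 − £6,104,000 = £5,159,564.80.
So DOL = total CM / EBIT = £11,263,564.80 / £5,159,564.80 = 2.1830.
So EBIT moves 2.1830 × (-11.0%) = -24.0%.

-24.0%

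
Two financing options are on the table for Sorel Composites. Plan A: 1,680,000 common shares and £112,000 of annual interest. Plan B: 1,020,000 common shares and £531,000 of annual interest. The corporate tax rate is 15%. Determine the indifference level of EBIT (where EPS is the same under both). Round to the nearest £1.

At indifference, (EBIT − 112,000)(1 − t)/1,680,000 = (EBIT − 531,000)(1 − t)/1,020,000.
The (1 − t) factor cancels: (EBIT − 112,000) × 1,020,000 = (EBIT − 531,000) × 1,680,000.
Solving, EBIT = (531,000·1,680,000 − 112,000·1,020,000) / (1,680,000 − 1,020,000) = 777,840,000,000 / 660,000 = 1,178,545.45.

£1,178,545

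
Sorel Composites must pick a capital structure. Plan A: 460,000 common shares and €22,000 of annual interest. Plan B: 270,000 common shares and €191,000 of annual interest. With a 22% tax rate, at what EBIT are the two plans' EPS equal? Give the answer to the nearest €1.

Set EPS_A = EPS_B: (EBIT − €22,000)(1 − 0.22) ÷ 460,000 = (EBIT − €191,000)(1 − 0.22) ÷ 270,000.
Cancelling (1 − t) and cross-multiplying: 270,000·(EBIT − 22,000) = 460,000·(EBIT − 191,000).
EBIT × (460,000 − 270,000) = 191,000 × 460,000 − 22,000 × 270,000 = 81,920,000,000, so EBIT = 81,920,000,000 ÷ 190,000 = 431,157.89.

€431,158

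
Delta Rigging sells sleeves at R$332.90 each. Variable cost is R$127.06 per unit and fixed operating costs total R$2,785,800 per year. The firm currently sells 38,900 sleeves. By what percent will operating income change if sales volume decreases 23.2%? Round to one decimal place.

-35.6%

At 38,900 units, contribution = 38,900 × R$205.84 = R$8,007,176.00.
Operating income = contribution − fixed costs = R$8,007,176.00 − R$2,785,800 = R$5,221,376.00.
DOL = contribution ÷ EBIT = R$8,007,176.00 ÷ R$5,221,376.00 = 1.5335.
%ΔEBIT = DOL × %ΔSales = 1.5335 × -23.2% = -35.6%.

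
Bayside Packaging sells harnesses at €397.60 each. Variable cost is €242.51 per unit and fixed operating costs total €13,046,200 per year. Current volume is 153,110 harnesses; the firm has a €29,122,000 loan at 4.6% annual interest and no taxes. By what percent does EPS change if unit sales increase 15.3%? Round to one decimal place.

+38.8%

At 153,110 units, contribution = 153,110 × €155.09 = €23,745,829.90.
Subtracting fixed costs: EBIT = €23,745,829.90 − €13,046,200 = €10,699,629.90.
Interest = €1,339,612.00, so EBIT − I = €9,360,017.90.
Degree of combined leverage = contribution ÷ (EBIT − I) = €23,745,829.90 ÷ €9,360,017.90 = 2.5369.
EPS therefore changes by 2.5369 × (+15.3%) = +38.8%.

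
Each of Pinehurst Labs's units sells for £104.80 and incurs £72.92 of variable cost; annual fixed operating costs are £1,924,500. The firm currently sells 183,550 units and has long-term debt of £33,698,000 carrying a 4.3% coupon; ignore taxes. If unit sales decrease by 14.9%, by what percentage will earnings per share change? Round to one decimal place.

Total contribution margin = 183,550 × £31.88 = £5,851,574.00.
EBIT = £5,851,574.00 − £1,924,500 = £3,927,074.00.
Interest = £1,449,014.00, so EBIT − I = £2,478,060.00.
DCL = total CM / (EBIT − I) = £5,851,574.00 / £2,478,060.00 = 2.3614.
%ΔEPS = DCL × %ΔSales = 2.3614 × -14.9% = -35.2%.

-35.2%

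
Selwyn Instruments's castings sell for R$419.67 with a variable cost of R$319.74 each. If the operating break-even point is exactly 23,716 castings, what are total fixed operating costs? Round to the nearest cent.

R$2,369,939.88

Unit CM = price − variable cost = R$419.67 − R$319.74 = R$99.93.
Since BE = FC / CM, FC = 23,716 × R$99.93 = R$2,369,939.88.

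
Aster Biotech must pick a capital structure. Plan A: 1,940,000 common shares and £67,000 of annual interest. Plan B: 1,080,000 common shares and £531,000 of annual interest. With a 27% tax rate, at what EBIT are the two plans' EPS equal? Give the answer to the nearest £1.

At indifference, (EBIT − 67,000)(1 − t)/1,940,000 = (EBIT − 531,000)(1 − t)/1,080,000.
The (1 − t) factor cancels: (EBIT − 67,000) × 1,080,000 = (EBIT − 531,000) × 1,940,000.
EBIT × (1,940,000 − 1,080,000) = 531,000 × 1,940,000 − 67,000 × 1,080,000 = 957,780,000,000, so EBIT = 957,780,000,000 ÷ 860,000 = 1,113,697.67.

£1,113,698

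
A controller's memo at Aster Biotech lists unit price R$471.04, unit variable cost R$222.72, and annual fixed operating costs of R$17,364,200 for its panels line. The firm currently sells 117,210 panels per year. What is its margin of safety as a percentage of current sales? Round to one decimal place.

Unit CM = price − variable cost = R$471.04 − R$222.72 = R$248.32. Break-even units = R$17,364,200 ÷ R$248.32 = 69,926.71; break-even revenue = 69,926.71 × R$471.04 = R$32,938,276.29.
Actual sales revenue = 117,210 × R$471.04 = R$55,210,598.40.
Margin of safety = (R$55,210,598.40 − R$32,938,276.29) ÷ R$55,210,598.40 = 40.3%.

40.3%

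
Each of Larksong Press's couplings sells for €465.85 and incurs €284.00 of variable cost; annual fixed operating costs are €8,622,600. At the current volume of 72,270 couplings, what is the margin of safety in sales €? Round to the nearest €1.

Unit CM = price − variable cost = €465.85 − €284.00 = €181.85. Break-even units = €8,622,600 ÷ €181.85 = 47,416.00; break-even revenue = 47,416.00 × €465.85 = €22,088,744.62.
Current sales = 72,270 × €465.85 = €33,666,979.50.
Margin of safety = €33,666,979.50 − €22,088,744.62 = €11,578,235.

€11,578,235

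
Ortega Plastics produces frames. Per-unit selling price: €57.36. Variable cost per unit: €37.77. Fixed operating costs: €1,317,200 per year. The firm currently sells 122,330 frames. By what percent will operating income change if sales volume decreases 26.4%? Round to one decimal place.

-58.6%

Total contribution margin = 122,330 × €19.59 = €2,396,444.70.
Subtracting fixed costs: EBIT = €2,396,444.70 − €1,317,200 = €1,079,244.70.
Degree of operating leverage = €2,396,444.70 / €1,079,244.70 = 2.2205.
%ΔEBIT = DOL × %ΔSales = 2.2205 × -26.4% = -58.6%.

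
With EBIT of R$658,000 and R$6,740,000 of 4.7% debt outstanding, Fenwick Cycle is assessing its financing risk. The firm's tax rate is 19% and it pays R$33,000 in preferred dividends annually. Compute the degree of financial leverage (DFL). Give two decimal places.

2.19

Interest = R$316,780.00.
Preferred dividends grossed up pre-tax: R$33,000 / (1 − 0.19) = R$40,740.74.
DFL = EBIT ÷ [EBIT − I − D_p/(1−t)] = R$658,000 ÷ [R$658,000 − R$316,780.00 − R$40,740.74] = R$658,000 ÷ R$300,479.26 = 2.1898.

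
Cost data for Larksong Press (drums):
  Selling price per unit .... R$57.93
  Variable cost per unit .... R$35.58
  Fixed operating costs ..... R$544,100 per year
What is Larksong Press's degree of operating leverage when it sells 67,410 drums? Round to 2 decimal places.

Total contribution margin = 67,410 × R$22.35 = R$1,506,613.50.
EBIT = R$1,506,613.50 − R$544,100 = R$962,513.50.
Degree of operating leverage = R$1,506,613.50 / R$962,513.50 = 1.5653.

1.57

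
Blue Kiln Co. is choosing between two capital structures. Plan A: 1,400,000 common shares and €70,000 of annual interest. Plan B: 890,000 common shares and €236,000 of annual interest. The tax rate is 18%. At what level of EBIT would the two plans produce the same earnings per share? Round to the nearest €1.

At indifference, (EBIT − 70,000)(1 − t)/1,400,000 = (EBIT − 236,000)(1 − t)/890,000.
The (1 − t) factor cancels: (EBIT − 70,000) × 890,000 = (EBIT − 236,000) × 1,400,000.
Solving, EBIT = (236,000·1,400,000 − 70,000·890,000) / (1,400,000 − 890,000) = 268,100,000,000 / 510,000 = 525,686.27.

€525,686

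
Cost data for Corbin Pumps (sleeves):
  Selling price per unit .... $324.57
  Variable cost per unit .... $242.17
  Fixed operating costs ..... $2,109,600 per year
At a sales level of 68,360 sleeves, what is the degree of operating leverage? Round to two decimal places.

1.60

Contribution at this volume is 68,360 × $82.40 = $5,632,864.00.
Operating income = contribution − fixed costs = $5,632,864.00 − $2,109,600 = $3,523,264.00.
Degree of operating leverage = $5,632,864.00 / $3,523,264.00 = 1.5988.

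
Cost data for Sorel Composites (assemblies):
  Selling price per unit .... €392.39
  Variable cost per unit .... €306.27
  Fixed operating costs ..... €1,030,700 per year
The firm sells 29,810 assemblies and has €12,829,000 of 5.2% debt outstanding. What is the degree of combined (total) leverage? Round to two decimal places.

2.95

At 29,810 units, contribution = 29,810 × €86.12 = €2,567,237.20.
EBIT = €2,567,237.20 − €1,030,700 = €1,536,537.20. Interest = €667,108.00.
DOL = €2,567,237.20 ÷ €1,536,537.20 = 1.6708; DFL = €1,536,537.20 ÷ €869,429.20 = 1.7673.
DCL = DOL × DFL = 1.6708 × 1.7673 = 2.9528.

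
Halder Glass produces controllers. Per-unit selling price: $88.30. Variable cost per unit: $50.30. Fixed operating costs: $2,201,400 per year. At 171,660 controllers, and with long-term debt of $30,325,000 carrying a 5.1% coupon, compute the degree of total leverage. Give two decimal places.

Total contribution margin = 171,660 × $38.00 = $6,523,080.00.
Operating income = contribution − fixed costs = $6,523,080.00 − $2,201,400 = $4,321,680.00. Interest = $1,546,575.00.
DOL = $6,523,080.00 ÷ $4,321,680.00 = 1.5094; DFL = $4,321,680.00 ÷ $2,775,105.00 = 1.5573.
DCL = DOL × DFL = 1.5094 × 1.5573 = 2.3506.

2.35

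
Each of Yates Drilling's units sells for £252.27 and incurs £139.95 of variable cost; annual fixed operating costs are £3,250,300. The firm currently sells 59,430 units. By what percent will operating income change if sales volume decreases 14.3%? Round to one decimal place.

-27.9%

Contribution at this volume is 59,430 × £112.32 = £6,675,177.60.
Subtracting fixed costs: EBIT = £6,675,177.60 − £3,250,300 = £3,424,877.60.
Degree of operating leverage = £6,675,177.60 / £3,424,877.60 = 1.9490.
%ΔEBIT = DOL × %ΔSales = 1.9490 × -14.3% = -27.9%.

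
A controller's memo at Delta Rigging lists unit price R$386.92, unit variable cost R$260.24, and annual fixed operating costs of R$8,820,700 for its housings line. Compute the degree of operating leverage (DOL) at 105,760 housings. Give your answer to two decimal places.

2.93

Total contribution margin = 105,760 × R$126.68 = R$13,397,676.80.
Subtracting fixed costs: EBIT = R$13,397,676.80 − R$8,820,700 = R$4,576,976.80.
DOL = contribution ÷ EBIT = R$13,397,676.80 ÷ R$4,576,976.80 = 2.9272.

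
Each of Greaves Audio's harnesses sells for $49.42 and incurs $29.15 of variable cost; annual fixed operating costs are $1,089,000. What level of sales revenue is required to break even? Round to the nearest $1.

$2,655,075

CM per unit = $49.42 − $29.15 = $20.27; CM ratio = $20.27 / $49.42 = 0.4102.
Break-even revenue = fixed costs × price ÷ CM = $1,089,000 × $49.42 ÷ $20.27 = $2,655,075.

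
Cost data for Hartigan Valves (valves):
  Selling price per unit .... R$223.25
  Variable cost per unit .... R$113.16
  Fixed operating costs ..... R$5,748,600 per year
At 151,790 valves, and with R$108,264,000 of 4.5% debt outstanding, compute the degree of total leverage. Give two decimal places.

Total contribution margin = 151,790 × R$110.09 = R$16,710,561.10.
Operating income = contribution − fixed costs = R$16,710,561.10 − R$5,748,600 = R$10,961,961.10. Interest = R$4,871,880.00, so EBIT − I = R$6,090,081.10.
DCL = contribution ÷ (EBIT − I) = R$16,710,561.10 ÷ R$6,090,081.10 = 2.7439.

2.74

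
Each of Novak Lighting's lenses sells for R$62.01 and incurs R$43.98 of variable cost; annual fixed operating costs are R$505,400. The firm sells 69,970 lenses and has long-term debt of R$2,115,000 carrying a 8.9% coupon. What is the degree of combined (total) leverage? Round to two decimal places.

2.22

Contribution at this volume is 69,970 × R$18.03 = R$1,261,559.10.
Operating income = contribution − fixed costs = R$1,261,559.10 − R$505,400 = R$756,159.10. Interest = R$188,235.00.
DOL = R$1,261,559.10 ÷ R$756,159.10 = 1.6684; DFL = R$756,159.10 ÷ R$567,924.10 = 1.3314.
Combined leverage = 1.6684 × 1.3314 = 2.2213.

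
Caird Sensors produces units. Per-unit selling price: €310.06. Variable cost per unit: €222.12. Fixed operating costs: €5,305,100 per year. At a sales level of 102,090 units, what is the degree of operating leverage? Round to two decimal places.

Total contribution margin = 102,090 × €87.94 = €8,977,794.60.
EBIT = €8,977,794.60 − €5,305,100 = €3,672,694.60.
So DOL = total CM / EBIT = €8,977,794.60 / €3,672,694.60 = 2.4445.

2.44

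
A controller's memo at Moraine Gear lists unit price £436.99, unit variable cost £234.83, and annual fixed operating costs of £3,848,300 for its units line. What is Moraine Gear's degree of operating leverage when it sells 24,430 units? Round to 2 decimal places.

Total contribution margin = 24,430 × £202.16 = £4,938,768.80.
Operating income = contribution − fixed costs = £4,938,768.80 − £3,848,300 = £1,090,468.80.
Degree of operating leverage = £4,938,768.80 / £1,090,468.80 = 4.5290.

4.53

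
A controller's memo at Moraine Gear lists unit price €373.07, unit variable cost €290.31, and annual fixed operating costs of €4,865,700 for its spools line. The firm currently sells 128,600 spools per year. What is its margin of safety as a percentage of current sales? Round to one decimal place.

Unit CM = price − variable cost = €373.07 − €290.31 = €82.76. Break-even units = €4,865,700 ÷ €82.76 = 58,792.90; break-even revenue = 58,792.90 × €373.07 = €21,933,865.38.
Actual sales revenue = 128,600 × €373.07 = €47,976,802.00.
Margin of safety = (€47,976,802.00 − €21,933,865.38) ÷ €47,976,802.00 = 54.3%.

54.3%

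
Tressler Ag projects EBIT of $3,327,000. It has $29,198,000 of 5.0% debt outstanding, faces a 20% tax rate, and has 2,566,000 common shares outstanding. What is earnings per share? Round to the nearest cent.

Interest = $1,459,900.00, so EBT = $3,327,000 − $1,459,900.00 = $1,867,100.00.
Net income = $1,867,100.00 × (1 − 0.20) = $1,493,680.00.
Per share: $1,493,680.00 / 2,566,000 shares = $0.58.

$0.58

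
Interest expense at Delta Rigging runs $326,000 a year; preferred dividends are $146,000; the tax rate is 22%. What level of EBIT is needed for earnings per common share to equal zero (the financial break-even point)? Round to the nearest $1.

Preferred dividends are paid after tax, so their pre-tax equivalent is $146,000 ÷ (1 − 0.22) = $187,179.49.
Financial break-even EBIT = interest + D_p ÷ (1 − t) = $326,000 + $187,179.49 = $513,179.49.

$513,179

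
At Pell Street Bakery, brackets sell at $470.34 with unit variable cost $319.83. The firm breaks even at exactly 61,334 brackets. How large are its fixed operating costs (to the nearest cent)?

$9,231,380.34

Contribution margin per unit = $470.34 − $319.83 = $150.51.
Since BE = FC / CM, FC = 61,334 × $150.51 = $9,231,380.34.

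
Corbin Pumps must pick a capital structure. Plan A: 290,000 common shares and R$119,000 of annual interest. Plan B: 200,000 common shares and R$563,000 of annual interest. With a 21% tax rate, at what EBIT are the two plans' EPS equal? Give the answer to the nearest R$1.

R$1,549,667

At indifference, (EBIT − 119,000)(1 − t)/290,000 = (EBIT − 563,000)(1 − t)/200,000.
Cancelling (1 − t) and cross-multiplying: 200,000·(EBIT − 119,000) = 290,000·(EBIT − 563,000).
Solving, EBIT = (563,000·290,000 − 119,000·200,000) / (290,000 − 200,000) = 139,470,000,000 / 90,000 = 1,549,666.67.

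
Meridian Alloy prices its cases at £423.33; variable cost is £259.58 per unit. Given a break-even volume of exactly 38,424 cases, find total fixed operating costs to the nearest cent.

Unit CM = price − variable cost = £423.33 − £259.58 = £163.75.
Fixed costs = break-even units × CM = 38,424 × £163.75 = £6,291,930.00.

£6,291,930.00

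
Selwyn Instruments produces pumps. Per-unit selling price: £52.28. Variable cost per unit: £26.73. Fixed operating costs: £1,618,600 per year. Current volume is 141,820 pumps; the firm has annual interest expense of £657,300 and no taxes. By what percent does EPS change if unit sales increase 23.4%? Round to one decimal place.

Contribution at this volume is 141,820 × £25.55 = £3,623,501.00.
Operating income = contribution − fixed costs = £3,623,501.00 − £1,618,600 = £2,004,901.00.
After interest of £657,300.00, pre-tax earnings = £1,347,601.00.
Degree of combined leverage = contribution ÷ (EBIT − I) = £3,623,501.00 ÷ £1,347,601.00 = 2.6889.
%ΔEPS = DCL × %ΔSales = 2.6889 × +23.4% = +62.9%.

+62.9%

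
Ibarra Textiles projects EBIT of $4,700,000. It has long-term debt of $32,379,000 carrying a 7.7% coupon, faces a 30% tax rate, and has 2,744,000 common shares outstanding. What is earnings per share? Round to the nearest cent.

Interest = $2,493,183.00, so EBT = $4,700,000 − $2,493,183.00 = $2,206,817.00.
Net income = $2,206,817.00 × (1 − 0.30) = $1,544,771.90.
EPS = $1,544,771.90 ÷ 2,744,000 = $0.56.

$0.56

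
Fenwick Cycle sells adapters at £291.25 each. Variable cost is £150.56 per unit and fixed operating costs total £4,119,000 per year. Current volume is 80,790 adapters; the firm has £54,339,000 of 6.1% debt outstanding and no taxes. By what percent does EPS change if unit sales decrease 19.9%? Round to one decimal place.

At 80,790 units, contribution = 80,790 × £140.69 = £11,366,345.10.
Subtracting fixed costs: EBIT = £11,366,345.10 − £4,119,000 = £7,247,345.10.
After interest of £3,314,679.00, pre-tax earnings = £3,932,666.10.
DCL = total CM / (EBIT − I) = £11,366,345.10 / £3,932,666.10 = 2.8902.
EPS therefore changes by 2.8902 × (-19.9%) = -57.5%.

-57.5%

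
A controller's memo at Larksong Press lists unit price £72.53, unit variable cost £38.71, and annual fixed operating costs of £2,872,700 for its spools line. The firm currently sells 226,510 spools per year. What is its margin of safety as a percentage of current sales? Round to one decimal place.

Unit CM = price − variable cost = £72.53 − £38.71 = £33.82. Break-even units = £2,872,700 ÷ £33.82 = 84,940.86; break-even revenue = 84,940.86 × £72.53 = £6,160,760.82.
Actual sales revenue = 226,510 × £72.53 = £16,428,770.30.
Margin of safety = (£16,428,770.30 − £6,160,760.82) ÷ £16,428,770.30 = 62.5%.

62.5%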